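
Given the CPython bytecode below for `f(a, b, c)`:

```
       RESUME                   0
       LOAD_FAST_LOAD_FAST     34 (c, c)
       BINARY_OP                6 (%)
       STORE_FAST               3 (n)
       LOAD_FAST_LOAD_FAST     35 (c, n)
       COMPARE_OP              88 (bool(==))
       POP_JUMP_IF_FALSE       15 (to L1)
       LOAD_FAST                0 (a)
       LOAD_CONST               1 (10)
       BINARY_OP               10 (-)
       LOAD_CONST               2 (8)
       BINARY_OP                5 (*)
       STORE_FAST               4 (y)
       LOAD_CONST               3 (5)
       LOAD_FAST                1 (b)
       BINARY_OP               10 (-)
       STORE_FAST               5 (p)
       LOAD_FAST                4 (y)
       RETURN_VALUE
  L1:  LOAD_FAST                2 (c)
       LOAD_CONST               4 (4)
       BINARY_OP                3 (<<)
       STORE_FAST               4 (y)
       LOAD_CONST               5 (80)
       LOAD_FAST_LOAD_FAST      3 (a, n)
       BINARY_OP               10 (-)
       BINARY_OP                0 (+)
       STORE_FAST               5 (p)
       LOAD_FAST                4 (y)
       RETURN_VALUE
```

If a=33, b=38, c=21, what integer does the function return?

LOAD_FAST_LOAD_FAST c,c → push 21,21. Stack: [21, 21]
BINARY_OP % → 21 % 21 = 0. Stack: [0]
STORE_FAST n → n=0. Stack: []
LOAD_FAST_LOAD_FAST c,n → push 21,0. Stack: [21, 0]
COMPARE_OP bool(==) → 21 vs 0 = False. Stack: [False]
POP_JUMP_IF_FALSE → pop False; jump. Stack: []
LOAD_FAST c → push 21. Stack: [21]
LOAD_CONST → push 4. Stack: [21, 4]
BINARY_OP << → 21 << 4 = 336. Stack: [336]
STORE_FAST y → y=336. Stack: []
LOAD_CONST → push 80. Stack: [80]
LOAD_FAST_LOAD_FAST a,n → push 33,0. Stack: [80, 33, 0]
BINARY_OP - → 33 - 0 = 33. Stack: [80, 33]
BINARY_OP + → 80 + 33 = 113. Stack: [113]
STORE_FAST p → p=113. Stack: []
LOAD_FAST y → push 336. Stack: [336]
RETURN_VALUE → return 336.

336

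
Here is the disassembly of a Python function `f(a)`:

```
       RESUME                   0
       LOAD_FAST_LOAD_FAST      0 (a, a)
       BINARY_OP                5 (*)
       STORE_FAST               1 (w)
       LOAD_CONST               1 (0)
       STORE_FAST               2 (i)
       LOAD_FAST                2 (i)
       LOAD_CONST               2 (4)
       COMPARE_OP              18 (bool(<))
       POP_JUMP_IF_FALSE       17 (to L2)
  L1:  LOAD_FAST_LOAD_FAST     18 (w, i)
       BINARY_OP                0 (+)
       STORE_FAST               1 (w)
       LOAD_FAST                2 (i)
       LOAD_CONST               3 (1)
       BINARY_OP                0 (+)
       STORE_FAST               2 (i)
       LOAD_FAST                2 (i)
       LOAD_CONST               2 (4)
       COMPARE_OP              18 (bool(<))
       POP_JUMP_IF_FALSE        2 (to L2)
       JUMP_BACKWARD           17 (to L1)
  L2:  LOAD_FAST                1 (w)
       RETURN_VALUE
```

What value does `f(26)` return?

LOAD_FAST_LOAD_FAST a,a → push 26,26. Stack: [26, 26]
BINARY_OP * → 26 * 26 = 676. Stack: [676]
STORE_FAST w → w=676. Stack: []
LOAD_CONST → push 0. Stack: [0]
STORE_FAST i → i=0. Stack: []
LOAD_FAST i → push 0. Stack: [0]
LOAD_CONST → push 4. Stack: [0, 4]
COMPARE_OP bool(<) → 0 vs 4 = True. Stack: [True]
POP_JUMP_IF_FALSE → pop True; no jump. Stack: []
LOAD_FAST_LOAD_FAST w,i → push 676,0. Stack: [676, 0]
BINARY_OP + → 676 + 0 = 676. Stack: [676]
STORE_FAST w → w=676. Stack: []
LOAD_FAST i → push 0. Stack: [0]
LOAD_CONST → push 1. Stack: [0, 1]
BINARY_OP + → 0 + 1 = 1. Stack: [1]
STORE_FAST i → i=1. Stack: []
LOAD_FAST i → push 1. Stack: [1]
LOAD_CONST → push 4. Stack: [1, 4]
COMPARE_OP bool(<) → 1 vs 4 = True. Stack: [True]
POP_JUMP_IF_FALSE → pop True; no jump. Stack: []
LOAD_FAST_LOAD_FAST w,i → push 676,1. Stack: [676, 1]
BINARY_OP + → 676 + 1 = 677. Stack: [677]
STORE_FAST w → w=677. Stack: []
LOAD_FAST i → push 1. Stack: [1]
LOAD_CONST → push 1. Stack: [1, 1]
BINARY_OP + → 1 + 1 = 2. Stack: [2]
STORE_FAST i → i=2. Stack: []
LOAD_FAST i → push 2. Stack: [2]
LOAD_CONST → push 4. Stack: [2, 4]
COMPARE_OP bool(<) → 2 vs 4 = True. Stack: [True]
POP_JUMP_IF_FALSE → pop True; no jump. Stack: []
LOAD_FAST_LOAD_FAST w,i → push 677,2. Stack: [677, 2]
BINARY_OP + → 677 + 2 = 679. Stack: [679]
STORE_FAST w → w=679. Stack: []
LOAD_FAST i → push 2. Stack: [2]
LOAD_CONST → push 1. Stack: [2, 1]
BINARY_OP + → 2 + 1 = 3. Stack: [3]
STORE_FAST i → i=3. Stack: []
LOAD_FAST i → push 3. Stack: [3]
LOAD_CONST → push 4. Stack: [3, 4]
COMPARE_OP bool(<) → 3 vs 4 = True. Stack: [True]
POP_JUMP_IF_FALSE → pop True; no jump. Stack: []
LOAD_FAST_LOAD_FAST w,i → push 679,3. Stack: [679, 3]
BINARY_OP + → 679 + 3 = 682. Stack: [682]
STORE_FAST w → w=682. Stack: []
LOAD_FAST i → push 3. Stack: [3]
LOAD_CONST → push 1. Stack: [3, 1]
BINARY_OP + → 3 + 1 = 4. Stack: [4]
STORE_FAST i → i=4. Stack: []
LOAD_FAST i → push 4. Stack: [4]
LOAD_CONST → push 4. Stack: [4, 4]
COMPARE_OP bool(<) → 4 vs 4 = False. Stack: [False]
POP_JUMP_IF_FALSE → pop False; jump. Stack: []
LOAD_FAST w → push 682. Stack: [682]
RETURN_VALUE → return 682.

682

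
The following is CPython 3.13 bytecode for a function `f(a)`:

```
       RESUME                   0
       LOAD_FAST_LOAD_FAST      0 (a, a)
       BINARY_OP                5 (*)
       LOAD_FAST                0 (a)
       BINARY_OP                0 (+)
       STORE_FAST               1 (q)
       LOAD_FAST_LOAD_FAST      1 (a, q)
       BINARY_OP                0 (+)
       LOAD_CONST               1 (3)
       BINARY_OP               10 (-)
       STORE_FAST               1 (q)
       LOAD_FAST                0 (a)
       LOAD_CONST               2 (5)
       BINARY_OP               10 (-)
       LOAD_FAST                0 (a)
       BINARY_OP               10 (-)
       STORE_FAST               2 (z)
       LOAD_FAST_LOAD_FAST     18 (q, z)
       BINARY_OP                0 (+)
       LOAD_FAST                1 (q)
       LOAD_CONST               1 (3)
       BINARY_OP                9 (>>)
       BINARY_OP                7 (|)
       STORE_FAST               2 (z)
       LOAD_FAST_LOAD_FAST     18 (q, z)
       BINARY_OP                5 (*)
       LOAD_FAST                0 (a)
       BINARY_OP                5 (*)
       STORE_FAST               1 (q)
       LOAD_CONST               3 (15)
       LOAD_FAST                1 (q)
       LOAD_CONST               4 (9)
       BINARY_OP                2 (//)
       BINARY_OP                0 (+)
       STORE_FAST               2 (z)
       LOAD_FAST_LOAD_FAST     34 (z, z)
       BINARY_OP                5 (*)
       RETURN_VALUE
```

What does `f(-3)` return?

LOAD_FAST_LOAD_FAST a,a → push -3,-3. Stack: [-3, -3]
BINARY_OP * → -3 * -3 = 9. Stack: [9]
LOAD_FAST a → push -3. Stack: [9, -3]
BINARY_OP + → 9 + -3 = 6. Stack: [6]
STORE_FAST q → q=6. Stack: []
LOAD_FAST_LOAD_FAST a,q → push -3,6. Stack: [-3, 6]
BINARY_OP + → -3 + 6 = 3. Stack: [3]
LOAD_CONST → push 3. Stack: [3, 3]
BINARY_OP - → 3 - 3 = 0. Stack: [0]
STORE_FAST q → q=0. Stack: []
LOAD_FAST a → push -3. Stack: [-3]
LOAD_CONST → push 5. Stack: [-3, 5]
BINARY_OP - → -3 - 5 = -8. Stack: [-8]
LOAD_FAST a → push -3. Stack: [-8, -3]
BINARY_OP - → -8 - -3 = -5. Stack: [-5]
STORE_FAST z → z=-5. Stack: []
LOAD_FAST_LOAD_FAST q,z → push 0,-5. Stack: [0, -5]
BINARY_OP + → 0 + -5 = -5. Stack: [-5]
LOAD_FAST q → push 0. Stack: [-5, 0]
LOAD_CONST → push 3. Stack: [-5, 0, 3]
BINARY_OP >> → 0 >> 3 = 0. Stack: [-5, 0]
BINARY_OP | → -5 | 0 = -5. Stack: [-5]
STORE_FAST z → z=-5. Stack: []
LOAD_FAST_LOAD_FAST q,z → push 0,-5. Stack: [0, -5]
BINARY_OP * → 0 * -5 = 0. Stack: [0]
LOAD_FAST a → push -3. Stack: [0, -3]
BINARY_OP * → 0 * -3 = 0. Stack: [0]
STORE_FAST q → q=0. Stack: []
LOAD_CONST → push 15. Stack: [15]
LOAD_FAST q → push 0. Stack: [15, 0]
LOAD_CONST → push 9. Stack: [15, 0, 9]
BINARY_OP // → 0 // 9 = 0. Stack: [15, 0]
BINARY_OP + → 15 + 0 = 15. Stack: [15]
STORE_FAST z → z=15. Stack: []
LOAD_FAST_LOAD_FAST z,z → push 15,15. Stack: [15, 15]
BINARY_OP * → 15 * 15 = 225. Stack: [225]
RETURN_VALUE → return 225.

225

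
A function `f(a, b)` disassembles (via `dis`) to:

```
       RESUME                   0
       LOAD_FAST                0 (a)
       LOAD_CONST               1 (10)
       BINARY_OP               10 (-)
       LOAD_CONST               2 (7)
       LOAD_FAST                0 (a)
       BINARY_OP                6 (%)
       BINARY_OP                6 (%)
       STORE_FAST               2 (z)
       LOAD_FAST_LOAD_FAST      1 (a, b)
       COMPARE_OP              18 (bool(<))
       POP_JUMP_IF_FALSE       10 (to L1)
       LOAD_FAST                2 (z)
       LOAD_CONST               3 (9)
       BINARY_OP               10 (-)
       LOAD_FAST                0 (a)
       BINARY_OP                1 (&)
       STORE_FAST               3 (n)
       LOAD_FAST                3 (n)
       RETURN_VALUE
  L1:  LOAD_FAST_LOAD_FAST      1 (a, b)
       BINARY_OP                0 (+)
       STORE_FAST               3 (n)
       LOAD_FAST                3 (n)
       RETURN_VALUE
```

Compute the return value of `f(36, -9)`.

LOAD_FAST a → push 36. Stack: [36]
LOAD_CONST → push 10. Stack: [36, 10]
BINARY_OP - → 36 - 10 = 26. Stack: [26]
LOAD_CONST → push 7. Stack: [26, 7]
LOAD_FAST a → push 36. Stack: [26, 7, 36]
BINARY_OP % → 7 % 36 = 7. Stack: [26, 7]
BINARY_OP % → 26 % 7 = 5. Stack: [5]
STORE_FAST z → z=5. Stack: []
LOAD_FAST_LOAD_FAST a,b → push 36,-9. Stack: [36, -9]
COMPARE_OP bool(<) → 36 vs -9 = False. Stack: [False]
POP_JUMP_IF_FALSE → pop False; jump. Stack: []
LOAD_FAST_LOAD_FAST a,b → push 36,-9. Stack: [36, -9]
BINARY_OP + → 36 + -9 = 27. Stack: [27]
STORE_FAST n → n=27. Stack: []
LOAD_FAST n → push 27. Stack: [27]
RETURN_VALUE → return 27.

27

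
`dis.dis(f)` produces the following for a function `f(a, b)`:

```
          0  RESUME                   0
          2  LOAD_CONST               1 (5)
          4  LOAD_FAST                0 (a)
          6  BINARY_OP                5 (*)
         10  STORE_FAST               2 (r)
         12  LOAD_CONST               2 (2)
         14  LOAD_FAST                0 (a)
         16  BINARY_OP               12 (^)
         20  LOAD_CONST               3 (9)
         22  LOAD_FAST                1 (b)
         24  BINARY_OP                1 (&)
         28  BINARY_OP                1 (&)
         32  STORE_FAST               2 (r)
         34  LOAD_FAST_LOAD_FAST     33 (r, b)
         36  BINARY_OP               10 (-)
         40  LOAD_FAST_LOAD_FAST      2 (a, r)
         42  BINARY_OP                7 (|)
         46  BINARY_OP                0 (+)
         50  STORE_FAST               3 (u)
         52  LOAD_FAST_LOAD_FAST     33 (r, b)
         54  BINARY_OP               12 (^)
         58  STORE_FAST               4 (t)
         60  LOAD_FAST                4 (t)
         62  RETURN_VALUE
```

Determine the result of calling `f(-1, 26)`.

LOAD_CONST → push 5. Stack: [5]
LOAD_FAST a → push -1. Stack: [5, -1]
BINARY_OP * → 5 * -1 = -5. Stack: [-5]
STORE_FAST r → r=-5. Stack: []
LOAD_CONST → push 2. Stack: [2]
LOAD_FAST a → push -1. Stack: [2, -1]
BINARY_OP ^ → 2 ^ -1 = -3. Stack: [-3]
LOAD_CONST → push 9. Stack: [-3, 9]
LOAD_FAST b → push 26. Stack: [-3, 9, 26]
BINARY_OP & → 9 & 26 = 8. Stack: [-3, 8]
BINARY_OP & → -3 & 8 = 8. Stack: [8]
STORE_FAST r → r=8. Stack: []
LOAD_FAST_LOAD_FAST r,b → push 8,26. Stack: [8, 26]
BINARY_OP - → 8 - 26 = -18. Stack: [-18]
LOAD_FAST_LOAD_FAST a,r → push -1,8. Stack: [-18, -1, 8]
BINARY_OP | → -1 | 8 = -1. Stack: [-18, -1]
BINARY_OP + → -18 + -1 = -19. Stack: [-19]
STORE_FAST u → u=-19. Stack: []
LOAD_FAST_LOAD_FAST r,b → push 8,26. Stack: [8, 26]
BINARY_OP ^ → 8 ^ 26 = 18. Stack: [18]
STORE_FAST t → t=18. Stack: []
LOAD_FAST t → push 18. Stack: [18]
RETURN_VALUE → return 18.

18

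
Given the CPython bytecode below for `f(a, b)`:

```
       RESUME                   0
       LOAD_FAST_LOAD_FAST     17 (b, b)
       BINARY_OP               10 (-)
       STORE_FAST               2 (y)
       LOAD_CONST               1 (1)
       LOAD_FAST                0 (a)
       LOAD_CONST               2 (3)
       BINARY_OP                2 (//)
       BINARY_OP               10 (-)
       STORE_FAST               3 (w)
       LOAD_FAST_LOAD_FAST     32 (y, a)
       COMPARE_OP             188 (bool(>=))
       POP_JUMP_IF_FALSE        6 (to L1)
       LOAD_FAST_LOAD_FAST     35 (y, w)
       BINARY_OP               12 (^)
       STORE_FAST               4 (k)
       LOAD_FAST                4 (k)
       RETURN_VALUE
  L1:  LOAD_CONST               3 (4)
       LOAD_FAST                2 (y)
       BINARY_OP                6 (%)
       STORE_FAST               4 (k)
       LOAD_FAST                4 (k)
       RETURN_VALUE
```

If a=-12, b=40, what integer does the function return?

5

LOAD_FAST_LOAD_FAST b,b → push 40,40. Stack: [40, 40]
BINARY_OP - → 40 - 40 = 0. Stack: [0]
STORE_FAST y → y=0. Stack: []
LOAD_CONST → push 1. Stack: [1]
LOAD_FAST a → push -12. Stack: [1, -12]
LOAD_CONST → push 3. Stack: [1, -12, 3]
BINARY_OP // → -12 // 3 = -4. Stack: [1, -4]
BINARY_OP - → 1 - -4 = 5. Stack: [5]
STORE_FAST w → w=5. Stack: []
LOAD_FAST_LOAD_FAST y,a → push 0,-12. Stack: [0, -12]
COMPARE_OP bool(>=) → 0 vs -12 = True. Stack: [True]
POP_JUMP_IF_FALSE → pop True; no jump. Stack: []
LOAD_FAST_LOAD_FAST y,w → push 0,5. Stack: [0, 5]
BINARY_OP ^ → 0 ^ 5 = 5. Stack: [5]
STORE_FAST k → k=5. Stack: []
LOAD_FAST k → push 5. Stack: [5]
RETURN_VALUE → return 5.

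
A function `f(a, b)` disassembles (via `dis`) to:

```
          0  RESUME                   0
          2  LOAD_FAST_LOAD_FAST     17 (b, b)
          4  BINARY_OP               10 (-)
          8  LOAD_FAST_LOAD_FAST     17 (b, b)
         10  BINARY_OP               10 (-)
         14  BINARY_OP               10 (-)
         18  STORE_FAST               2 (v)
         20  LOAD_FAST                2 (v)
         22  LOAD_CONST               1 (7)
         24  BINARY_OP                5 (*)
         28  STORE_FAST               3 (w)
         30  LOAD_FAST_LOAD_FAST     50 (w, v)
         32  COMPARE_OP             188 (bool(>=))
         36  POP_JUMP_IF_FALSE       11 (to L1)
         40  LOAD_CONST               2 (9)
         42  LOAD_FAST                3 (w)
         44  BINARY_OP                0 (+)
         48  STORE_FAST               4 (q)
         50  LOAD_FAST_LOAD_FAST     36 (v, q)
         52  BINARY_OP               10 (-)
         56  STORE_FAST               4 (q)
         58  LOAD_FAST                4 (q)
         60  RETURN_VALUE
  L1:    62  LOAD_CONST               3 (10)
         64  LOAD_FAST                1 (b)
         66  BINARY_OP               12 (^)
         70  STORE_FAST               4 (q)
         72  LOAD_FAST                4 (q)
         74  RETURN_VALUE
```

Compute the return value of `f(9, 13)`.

-9

LOAD_FAST_LOAD_FAST b,b → push 13,13. Stack: [13, 13]
BINARY_OP - → 13 - 13 = 0. Stack: [0]
LOAD_FAST_LOAD_FAST b,b → push 13,13. Stack: [0, 13, 13]
BINARY_OP - → 13 - 13 = 0. Stack: [0, 0]
BINARY_OP - → 0 - 0 = 0. Stack: [0]
STORE_FAST v → v=0. Stack: []
LOAD_FAST v → push 0. Stack: [0]
LOAD_CONST → push 7. Stack: [0, 7]
BINARY_OP * → 0 * 7 = 0. Stack: [0]
STORE_FAST w → w=0. Stack: []
LOAD_FAST_LOAD_FAST w,v → push 0,0. Stack: [0, 0]
COMPARE_OP bool(>=) → 0 vs 0 = True. Stack: [True]
POP_JUMP_IF_FALSE → pop True; no jump. Stack: []
LOAD_CONST → push 9. Stack: [9]
LOAD_FAST w → push 0. Stack: [9, 0]
BINARY_OP + → 9 + 0 = 9. Stack: [9]
STORE_FAST q → q=9. Stack: []
LOAD_FAST_LOAD_FAST v,q → push 0,9. Stack: [0, 9]
BINARY_OP - → 0 - 9 = -9. Stack: [-9]
STORE_FAST q → q=-9. Stack: []
LOAD_FAST q → push -9. Stack: [-9]
RETURN_VALUE → return -9.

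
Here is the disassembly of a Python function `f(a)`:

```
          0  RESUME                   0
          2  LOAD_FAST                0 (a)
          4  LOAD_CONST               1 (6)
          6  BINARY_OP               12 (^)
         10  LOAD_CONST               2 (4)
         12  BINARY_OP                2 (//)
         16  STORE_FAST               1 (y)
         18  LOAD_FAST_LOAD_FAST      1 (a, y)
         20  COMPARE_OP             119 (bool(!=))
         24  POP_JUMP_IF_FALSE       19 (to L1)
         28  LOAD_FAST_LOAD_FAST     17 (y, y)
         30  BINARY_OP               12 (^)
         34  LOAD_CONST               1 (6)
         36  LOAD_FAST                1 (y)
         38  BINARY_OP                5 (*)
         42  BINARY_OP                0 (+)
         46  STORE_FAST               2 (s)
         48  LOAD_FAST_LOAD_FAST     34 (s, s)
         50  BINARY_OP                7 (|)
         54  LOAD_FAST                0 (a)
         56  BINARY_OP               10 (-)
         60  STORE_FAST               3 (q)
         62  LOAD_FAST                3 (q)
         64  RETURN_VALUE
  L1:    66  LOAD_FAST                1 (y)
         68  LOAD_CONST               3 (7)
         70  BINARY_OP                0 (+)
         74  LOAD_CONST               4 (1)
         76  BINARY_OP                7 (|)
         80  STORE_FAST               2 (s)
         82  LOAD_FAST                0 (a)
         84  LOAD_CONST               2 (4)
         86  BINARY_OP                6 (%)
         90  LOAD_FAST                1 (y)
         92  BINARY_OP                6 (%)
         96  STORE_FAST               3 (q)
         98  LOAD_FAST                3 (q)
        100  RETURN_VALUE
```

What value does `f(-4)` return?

LOAD_FAST a → push -4. Stack: [-4]
LOAD_CONST → push 6. Stack: [-4, 6]
BINARY_OP ^ → -4 ^ 6 = -6. Stack: [-6]
LOAD_CONST → push 4. Stack: [-6, 4]
BINARY_OP // → -6 // 4 = -2. Stack: [-2]
STORE_FAST y → y=-2. Stack: []
LOAD_FAST_LOAD_FAST a,y → push -4,-2. Stack: [-4, -2]
COMPARE_OP bool(!=) → -4 vs -2 = True. Stack: [True]
POP_JUMP_IF_FALSE → pop True; no jump. Stack: []
LOAD_FAST_LOAD_FAST y,y → push -2,-2. Stack: [-2, -2]
BINARY_OP ^ → -2 ^ -2 = 0. Stack: [0]
LOAD_CONST → push 6. Stack: [0, 6]
LOAD_FAST y → push -2. Stack: [0, 6, -2]
BINARY_OP * → 6 * -2 = -12. Stack: [0, -12]
BINARY_OP + → 0 + -12 = -12. Stack: [-12]
STORE_FAST s → s=-12. Stack: []
LOAD_FAST_LOAD_FAST s,s → push -12,-12. Stack: [-12, -12]
BINARY_OP | → -12 | -12 = -12. Stack: [-12]
LOAD_FAST a → push -4. Stack: [-12, -4]
BINARY_OP - → -12 - -4 = -8. Stack: [-8]
STORE_FAST q → q=-8. Stack: []
LOAD_FAST q → push -8. Stack: [-8]
RETURN_VALUE → return -8.

-8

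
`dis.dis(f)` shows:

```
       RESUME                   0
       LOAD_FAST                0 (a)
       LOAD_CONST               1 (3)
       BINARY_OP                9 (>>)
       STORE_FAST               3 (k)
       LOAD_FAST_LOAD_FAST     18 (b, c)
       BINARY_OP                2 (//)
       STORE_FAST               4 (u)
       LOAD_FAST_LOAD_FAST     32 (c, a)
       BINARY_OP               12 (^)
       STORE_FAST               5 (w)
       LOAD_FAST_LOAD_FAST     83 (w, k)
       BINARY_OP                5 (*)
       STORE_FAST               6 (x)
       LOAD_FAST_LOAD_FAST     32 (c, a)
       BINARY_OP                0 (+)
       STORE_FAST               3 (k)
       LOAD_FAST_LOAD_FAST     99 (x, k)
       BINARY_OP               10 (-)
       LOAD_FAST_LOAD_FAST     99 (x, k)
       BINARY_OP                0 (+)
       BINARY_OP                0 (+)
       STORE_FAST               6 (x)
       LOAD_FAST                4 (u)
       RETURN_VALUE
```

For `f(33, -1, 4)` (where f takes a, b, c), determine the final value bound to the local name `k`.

LOAD_FAST a → push 33. Stack: [33]
LOAD_CONST → push 3. Stack: [33, 3]
BINARY_OP >> → 33 >> 3 = 4. Stack: [4]
STORE_FAST k → k=4. Stack: []
LOAD_FAST_LOAD_FAST b,c → push -1,4. Stack: [-1, 4]
BINARY_OP // → -1 // 4 = -1. Stack: [-1]
STORE_FAST u → u=-1. Stack: []
LOAD_FAST_LOAD_FAST c,a → push 4,33. Stack: [4, 33]
BINARY_OP ^ → 4 ^ 33 = 37. Stack: [37]
STORE_FAST w → w=37. Stack: []
LOAD_FAST_LOAD_FAST w,k → push 37,4. Stack: [37, 4]
BINARY_OP * → 37 * 4 = 148. Stack: [148]
STORE_FAST x → x=148. Stack: []
LOAD_FAST_LOAD_FAST c,a → push 4,33. Stack: [4, 33]
BINARY_OP + → 4 + 33 = 37. Stack: [37]
STORE_FAST k → k=37. Stack: []
LOAD_FAST_LOAD_FAST x,k → push 148,37. Stack: [148, 37]
BINARY_OP - → 148 - 37 = 111. Stack: [111]
LOAD_FAST_LOAD_FAST x,k → push 148,37. Stack: [111, 148, 37]
BINARY_OP + → 148 + 37 = 185. Stack: [111, 185]
BINARY_OP + → 111 + 185 = 296. Stack: [296]
STORE_FAST x → x=296. Stack: []
LOAD_FAST u → push -1. Stack: [-1]
RETURN_VALUE → return -1.

37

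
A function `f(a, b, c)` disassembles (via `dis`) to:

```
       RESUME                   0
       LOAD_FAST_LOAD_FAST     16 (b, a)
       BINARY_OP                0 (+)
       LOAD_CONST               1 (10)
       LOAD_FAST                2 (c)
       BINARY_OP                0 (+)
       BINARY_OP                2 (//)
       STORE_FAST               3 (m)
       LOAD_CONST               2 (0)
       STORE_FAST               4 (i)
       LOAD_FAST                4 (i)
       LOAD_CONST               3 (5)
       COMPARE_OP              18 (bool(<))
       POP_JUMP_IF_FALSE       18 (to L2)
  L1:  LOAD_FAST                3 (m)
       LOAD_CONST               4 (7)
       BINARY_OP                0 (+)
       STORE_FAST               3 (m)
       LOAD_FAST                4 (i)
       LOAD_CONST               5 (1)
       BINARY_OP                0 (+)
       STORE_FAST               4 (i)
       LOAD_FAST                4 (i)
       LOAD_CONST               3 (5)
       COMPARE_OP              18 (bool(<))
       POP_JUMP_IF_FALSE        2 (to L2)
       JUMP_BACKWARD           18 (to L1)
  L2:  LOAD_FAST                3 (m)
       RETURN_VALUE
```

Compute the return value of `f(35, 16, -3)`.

42

LOAD_FAST_LOAD_FAST b,a → push 16,35
BINARY_OP + → 16 + 35 = 51
LOAD_CONST → push 10
LOAD_FAST c → push -3
BINARY_OP + → 10 + -3 = 7
BINARY_OP // → 51 // 7 = 7
STORE_FAST m → m=7
LOAD_CONST → push 0
STORE_FAST i → i=0
LOAD_FAST i → push 0
LOAD_CONST → push 5
COMPARE_OP bool(<) → 0 vs 5 = True
POP_JUMP_IF_FALSE → pop True; no jump
LOAD_FAST m → push 7
LOAD_CONST → push 7
BINARY_OP + → 7 + 7 = 14
STORE_FAST m → m=14
LOAD_FAST i → push 0
LOAD_CONST → push 1
BINARY_OP + → 0 + 1 = 1
STORE_FAST i → i=1
LOAD_FAST i → push 1
LOAD_CONST → push 5
COMPARE_OP bool(<) → 1 vs 5 = True
POP_JUMP_IF_FALSE → pop True; no jump
LOAD_FAST m → push 14
LOAD_CONST → push 7
BINARY_OP + → 14 + 7 = 21
STORE_FAST m → m=21
LOAD_FAST i → push 1
LOAD_CONST → push 1
BINARY_OP + → 1 + 1 = 2
STORE_FAST i → i=2
LOAD_FAST i → push 2
LOAD_CONST → push 5
COMPARE_OP bool(<) → 2 vs 5 = True
POP_JUMP_IF_FALSE → pop True; no jump
LOAD_FAST m → push 21
LOAD_CONST → push 7
BINARY_OP + → 21 + 7 = 28
STORE_FAST m → m=28
LOAD_FAST i → push 2
LOAD_CONST → push 1
BINARY_OP + → 2 + 1 = 3
STORE_FAST i → i=3
LOAD_FAST i → push 3
LOAD_CONST → push 5
COMPARE_OP bool(<) → 3 vs 5 = True
POP_JUMP_IF_FALSE → pop True; no jump
LOAD_FAST m → push 28
LOAD_CONST → push 7
BINARY_OP + → 28 + 7 = 35
STORE_FAST m → m=35
LOAD_FAST i → push 3
LOAD_CONST → push 1
BINARY_OP + → 3 + 1 = 4
STORE_FAST i → i=4
LOAD_FAST i → push 4
LOAD_CONST → push 5
COMPARE_OP bool(<) → 4 vs 5 = True
POP_JUMP_IF_FALSE → pop True; no jump
LOAD_FAST m → push 35
LOAD_CONST → push 7
BINARY_OP + → 35 + 7 = 42
STORE_FAST m → m=42
LOAD_FAST i → push 4
LOAD_CONST → push 1
BINARY_OP + → 4 + 1 = 5
STORE_FAST i → i=5
LOAD_FAST i → push 5
LOAD_CONST → push 5
COMPARE_OP bool(<) → 5 vs 5 = False
POP_JUMP_IF_FALSE → pop False; jump
LOAD_FAST m → push 42
RETURN_VALUE → return 42.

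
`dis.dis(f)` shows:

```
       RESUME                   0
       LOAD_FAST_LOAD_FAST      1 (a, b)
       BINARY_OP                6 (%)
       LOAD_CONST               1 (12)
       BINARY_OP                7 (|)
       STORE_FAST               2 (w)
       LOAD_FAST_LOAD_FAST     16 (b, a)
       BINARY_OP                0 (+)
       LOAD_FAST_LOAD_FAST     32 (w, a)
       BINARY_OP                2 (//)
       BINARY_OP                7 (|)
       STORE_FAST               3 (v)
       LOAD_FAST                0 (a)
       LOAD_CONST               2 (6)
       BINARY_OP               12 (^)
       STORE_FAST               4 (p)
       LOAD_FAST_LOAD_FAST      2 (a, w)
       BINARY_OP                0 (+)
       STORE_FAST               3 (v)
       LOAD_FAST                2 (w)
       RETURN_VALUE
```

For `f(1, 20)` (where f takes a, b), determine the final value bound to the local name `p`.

7

LOAD_FAST_LOAD_FAST a,b → push 1,20. Stack: [1, 20]
BINARY_OP % → 1 % 20 = 1. Stack: [1]
LOAD_CONST → push 12. Stack: [1, 12]
BINARY_OP | → 1 | 12 = 13. Stack: [13]
STORE_FAST w → w=13. Stack: []
LOAD_FAST_LOAD_FAST b,a → push 20,1. Stack: [20, 1]
BINARY_OP + → 20 + 1 = 21. Stack: [21]
LOAD_FAST_LOAD_FAST w,a → push 13,1. Stack: [21, 13, 1]
BINARY_OP // → 13 // 1 = 13. Stack: [21, 13]
BINARY_OP | → 21 | 13 = 29. Stack: [29]
STORE_FAST v → v=29. Stack: []
LOAD_FAST a → push 1. Stack: [1]
LOAD_CONST → push 6. Stack: [1, 6]
BINARY_OP ^ → 1 ^ 6 = 7. Stack: [7]
STORE_FAST p → p=7. Stack: []
LOAD_FAST_LOAD_FAST a,w → push 1,13. Stack: [1, 13]
BINARY_OP + → 1 + 13 = 14. Stack: [14]
STORE_FAST v → v=14. Stack: []
LOAD_FAST w → push 13. Stack: [13]
RETURN_VALUE → return 13.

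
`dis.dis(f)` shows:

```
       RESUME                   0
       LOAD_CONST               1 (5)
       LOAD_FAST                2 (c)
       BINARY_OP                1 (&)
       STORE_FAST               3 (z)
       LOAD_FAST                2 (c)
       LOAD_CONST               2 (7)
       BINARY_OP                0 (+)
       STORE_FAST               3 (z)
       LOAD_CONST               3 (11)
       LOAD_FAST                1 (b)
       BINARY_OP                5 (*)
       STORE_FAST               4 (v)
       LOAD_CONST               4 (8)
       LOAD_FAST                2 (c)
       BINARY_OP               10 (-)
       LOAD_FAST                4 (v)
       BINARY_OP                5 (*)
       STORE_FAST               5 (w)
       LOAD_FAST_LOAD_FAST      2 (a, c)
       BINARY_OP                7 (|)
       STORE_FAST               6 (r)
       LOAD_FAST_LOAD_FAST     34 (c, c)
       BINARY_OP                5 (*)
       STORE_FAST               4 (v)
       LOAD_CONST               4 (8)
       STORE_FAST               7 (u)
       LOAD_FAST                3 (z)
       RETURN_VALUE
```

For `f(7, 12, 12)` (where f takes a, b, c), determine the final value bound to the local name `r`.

15

LOAD_CONST → push 5. Stack: [5]
LOAD_FAST c → push 12. Stack: [5, 12]
BINARY_OP & → 5 & 12 = 4. Stack: [4]
STORE_FAST z → z=4. Stack: []
LOAD_FAST c → push 12. Stack: [12]
LOAD_CONST → push 7. Stack: [12, 7]
BINARY_OP + → 12 + 7 = 19. Stack: [19]
STORE_FAST z → z=19. Stack: []
LOAD_CONST → push 11. Stack: [11]
LOAD_FAST b → push 12. Stack: [11, 12]
BINARY_OP * → 11 * 12 = 132. Stack: [132]
STORE_FAST v → v=132. Stack: []
LOAD_CONST → push 8. Stack: [8]
LOAD_FAST c → push 12. Stack: [8, 12]
BINARY_OP - → 8 - 12 = -4. Stack: [-4]
LOAD_FAST v → push 132. Stack: [-4, 132]
BINARY_OP * → -4 * 132 = -528. Stack: [-528]
STORE_FAST w → w=-528. Stack: []
LOAD_FAST_LOAD_FAST a,c → push 7,12. Stack: [7, 12]
BINARY_OP | → 7 | 12 = 15. Stack: [15]
STORE_FAST r → r=15. Stack: []
LOAD_FAST_LOAD_FAST c,c → push 12,12. Stack: [12, 12]
BINARY_OP * → 12 * 12 = 144. Stack: [144]
STORE_FAST v → v=144. Stack: []
LOAD_CONST → push 8. Stack: [8]
STORE_FAST u → u=8. Stack: []
LOAD_FAST z → push 19. Stack: [19]
RETURN_VALUE → return 19.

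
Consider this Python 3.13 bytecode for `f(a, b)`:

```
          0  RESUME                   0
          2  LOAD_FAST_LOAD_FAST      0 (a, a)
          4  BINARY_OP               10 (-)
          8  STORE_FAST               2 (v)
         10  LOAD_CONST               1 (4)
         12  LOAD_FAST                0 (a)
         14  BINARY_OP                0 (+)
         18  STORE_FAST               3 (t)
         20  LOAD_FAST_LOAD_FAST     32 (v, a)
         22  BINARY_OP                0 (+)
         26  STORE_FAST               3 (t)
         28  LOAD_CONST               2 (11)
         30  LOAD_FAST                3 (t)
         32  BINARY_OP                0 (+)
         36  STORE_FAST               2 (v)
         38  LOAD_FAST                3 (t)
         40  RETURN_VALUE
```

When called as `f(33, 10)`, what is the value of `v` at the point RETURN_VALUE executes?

LOAD_FAST_LOAD_FAST a,a → push 33,33. Stack: [33, 33]
BINARY_OP - → 33 - 33 = 0. Stack: [0]
STORE_FAST v → v=0. Stack: []
LOAD_CONST → push 4. Stack: [4]
LOAD_FAST a → push 33. Stack: [4, 33]
BINARY_OP + → 4 + 33 = 37. Stack: [37]
STORE_FAST t → t=37. Stack: []
LOAD_FAST_LOAD_FAST v,a → push 0,33. Stack: [0, 33]
BINARY_OP + → 0 + 33 = 33. Stack: [33]
STORE_FAST t → t=33. Stack: []
LOAD_CONST → push 11. Stack: [11]
LOAD_FAST t → push 33. Stack: [11, 33]
BINARY_OP + → 11 + 33 = 44. Stack: [44]
STORE_FAST v → v=44. Stack: []
LOAD_FAST t → push 33. Stack: [33]
RETURN_VALUE → return 33.

44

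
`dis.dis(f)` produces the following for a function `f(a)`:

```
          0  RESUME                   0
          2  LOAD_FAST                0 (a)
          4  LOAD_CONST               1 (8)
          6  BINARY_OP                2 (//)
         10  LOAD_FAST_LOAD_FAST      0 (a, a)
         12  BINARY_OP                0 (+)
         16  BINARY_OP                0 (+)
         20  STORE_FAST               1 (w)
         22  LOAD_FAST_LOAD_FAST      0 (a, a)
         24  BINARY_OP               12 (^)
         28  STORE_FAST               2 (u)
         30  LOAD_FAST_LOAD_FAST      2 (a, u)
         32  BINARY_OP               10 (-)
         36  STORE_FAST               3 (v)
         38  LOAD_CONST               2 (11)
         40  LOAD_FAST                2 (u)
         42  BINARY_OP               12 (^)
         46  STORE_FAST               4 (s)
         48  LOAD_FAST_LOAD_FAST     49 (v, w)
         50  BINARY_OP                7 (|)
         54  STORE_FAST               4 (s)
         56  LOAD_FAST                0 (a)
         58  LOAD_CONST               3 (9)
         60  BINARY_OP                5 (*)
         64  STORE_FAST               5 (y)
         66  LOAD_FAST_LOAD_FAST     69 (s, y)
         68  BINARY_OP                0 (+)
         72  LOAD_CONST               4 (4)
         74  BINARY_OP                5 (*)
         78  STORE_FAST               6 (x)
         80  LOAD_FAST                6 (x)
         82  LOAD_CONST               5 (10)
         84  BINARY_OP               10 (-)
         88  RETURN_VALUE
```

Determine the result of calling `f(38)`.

LOAD_FAST a → push 38. Stack: [38]
LOAD_CONST → push 8. Stack: [38, 8]
BINARY_OP // → 38 // 8 = 4. Stack: [4]
LOAD_FAST_LOAD_FAST a,a → push 38,38. Stack: [4, 38, 38]
BINARY_OP + → 38 + 38 = 76. Stack: [4, 76]
BINARY_OP + → 4 + 76 = 80. Stack: [80]
STORE_FAST w → w=80. Stack: []
LOAD_FAST_LOAD_FAST a,a → push 38,38. Stack: [38, 38]
BINARY_OP ^ → 38 ^ 38 = 0. Stack: [0]
STORE_FAST u → u=0. Stack: []
LOAD_FAST_LOAD_FAST a,u → push 38,0. Stack: [38, 0]
BINARY_OP - → 38 - 0 = 38. Stack: [38]
STORE_FAST v → v=38. Stack: []
LOAD_CONST → push 11. Stack: [11]
LOAD_FAST u → push 0. Stack: [11, 0]
BINARY_OP ^ → 11 ^ 0 = 11. Stack: [11]
STORE_FAST s → s=11. Stack: []
LOAD_FAST_LOAD_FAST v,w → push 38,80. Stack: [38, 80]
BINARY_OP | → 38 | 80 = 118. Stack: [118]
STORE_FAST s → s=118. Stack: []
LOAD_FAST a → push 38. Stack: [38]
LOAD_CONST → push 9. Stack: [38, 9]
BINARY_OP * → 38 * 9 = 342. Stack: [342]
STORE_FAST y → y=342. Stack: []
LOAD_FAST_LOAD_FAST s,y → push 118,342. Stack: [118, 342]
BINARY_OP + → 118 + 342 = 460. Stack: [460]
LOAD_CONST → push 4. Stack: [460, 4]
BINARY_OP * → 460 * 4 = 1840. Stack: [1840]
STORE_FAST x → x=1840. Stack: []
LOAD_FAST x → push 1840. Stack: [1840]
LOAD_CONST → push 10. Stack: [1840, 10]
BINARY_OP - → 1840 - 10 = 1830. Stack: [1830]
RETURN_VALUE → return 1830.

1830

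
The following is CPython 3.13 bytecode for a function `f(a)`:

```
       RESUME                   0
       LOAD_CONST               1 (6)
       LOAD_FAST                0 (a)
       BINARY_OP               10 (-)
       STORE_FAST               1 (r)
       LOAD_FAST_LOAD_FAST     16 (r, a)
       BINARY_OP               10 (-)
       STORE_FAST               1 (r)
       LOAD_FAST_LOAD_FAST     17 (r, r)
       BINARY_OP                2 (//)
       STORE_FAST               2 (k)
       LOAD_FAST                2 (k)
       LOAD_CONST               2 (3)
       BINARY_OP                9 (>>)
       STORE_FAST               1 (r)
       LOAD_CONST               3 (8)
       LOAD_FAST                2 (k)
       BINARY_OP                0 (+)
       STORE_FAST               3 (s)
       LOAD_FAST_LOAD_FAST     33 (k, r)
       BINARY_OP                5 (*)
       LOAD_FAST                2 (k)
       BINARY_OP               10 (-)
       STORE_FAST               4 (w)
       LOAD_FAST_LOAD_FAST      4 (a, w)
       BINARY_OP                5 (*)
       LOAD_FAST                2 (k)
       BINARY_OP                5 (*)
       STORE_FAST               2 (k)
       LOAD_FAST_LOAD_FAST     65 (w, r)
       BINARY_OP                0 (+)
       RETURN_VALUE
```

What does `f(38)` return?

LOAD_CONST → push 6. Stack: [6]
LOAD_FAST a → push 38. Stack: [6, 38]
BINARY_OP - → 6 - 38 = -32. Stack: [-32]
STORE_FAST r → r=-32. Stack: []
LOAD_FAST_LOAD_FAST r,a → push -32,38. Stack: [-32, 38]
BINARY_OP - → -32 - 38 = -70. Stack: [-70]
STORE_FAST r → r=-70. Stack: []
LOAD_FAST_LOAD_FAST r,r → push -70,-70. Stack: [-70, -70]
BINARY_OP // → -70 // -70 = 1. Stack: [1]
STORE_FAST k → k=1. Stack: []
LOAD_FAST k → push 1. Stack: [1]
LOAD_CONST → push 3. Stack: [1, 3]
BINARY_OP >> → 1 >> 3 = 0. Stack: [0]
STORE_FAST r → r=0. Stack: []
LOAD_CONST → push 8. Stack: [8]
LOAD_FAST k → push 1. Stack: [8, 1]
BINARY_OP + → 8 + 1 = 9. Stack: [9]
STORE_FAST s → s=9. Stack: []
LOAD_FAST_LOAD_FAST k,r → push 1,0. Stack: [1, 0]
BINARY_OP * → 1 * 0 = 0. Stack: [0]
LOAD_FAST k → push 1. Stack: [0, 1]
BINARY_OP - → 0 - 1 = -1. Stack: [-1]
STORE_FAST w → w=-1. Stack: []
LOAD_FAST_LOAD_FAST a,w → push 38,-1. Stack: [38, -1]
BINARY_OP * → 38 * -1 = -38. Stack: [-38]
LOAD_FAST k → push 1. Stack: [-38, 1]
BINARY_OP * → -38 * 1 = -38. Stack: [-38]
STORE_FAST k → k=-38. Stack: []
LOAD_FAST_LOAD_FAST w,r → push -1,0. Stack: [-1, 0]
BINARY_OP + → -1 + 0 = -1. Stack: [-1]
RETURN_VALUE → return -1.

-1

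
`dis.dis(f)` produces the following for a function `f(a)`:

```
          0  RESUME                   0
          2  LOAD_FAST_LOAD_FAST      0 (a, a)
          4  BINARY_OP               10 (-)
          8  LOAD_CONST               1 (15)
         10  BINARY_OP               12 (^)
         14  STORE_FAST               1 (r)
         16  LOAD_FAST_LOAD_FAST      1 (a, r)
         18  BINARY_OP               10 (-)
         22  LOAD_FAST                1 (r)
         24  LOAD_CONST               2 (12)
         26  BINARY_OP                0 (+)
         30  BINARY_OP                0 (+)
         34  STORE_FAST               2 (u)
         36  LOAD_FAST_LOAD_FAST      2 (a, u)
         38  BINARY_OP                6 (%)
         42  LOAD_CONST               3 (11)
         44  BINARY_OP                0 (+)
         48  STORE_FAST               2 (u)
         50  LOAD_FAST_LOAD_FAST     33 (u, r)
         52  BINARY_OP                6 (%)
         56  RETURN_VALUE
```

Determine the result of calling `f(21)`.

LOAD_FAST_LOAD_FAST a,a → push 21,21. Stack: [21, 21]
BINARY_OP - → 21 - 21 = 0. Stack: [0]
LOAD_CONST → push 15. Stack: [0, 15]
BINARY_OP ^ → 0 ^ 15 = 15. Stack: [15]
STORE_FAST r → r=15. Stack: []
LOAD_FAST_LOAD_FAST a,r → push 21,15. Stack: [21, 15]
BINARY_OP - → 21 - 15 = 6. Stack: [6]
LOAD_FAST r → push 15. Stack: [6, 15]
LOAD_CONST → push 12. Stack: [6, 15, 12]
BINARY_OP + → 15 + 12 = 27. Stack: [6, 27]
BINARY_OP + → 6 + 27 = 33. Stack: [33]
STORE_FAST u → u=33. Stack: []
LOAD_FAST_LOAD_FAST a,u → push 21,33. Stack: [21, 33]
BINARY_OP % → 21 % 33 = 21. Stack: [21]
LOAD_CONST → push 11. Stack: [21, 11]
BINARY_OP + → 21 + 11 = 32. Stack: [32]
STORE_FAST u → u=32. Stack: []
LOAD_FAST_LOAD_FAST u,r → push 32,15. Stack: [32, 15]
BINARY_OP % → 32 % 15 = 2. Stack: [2]
RETURN_VALUE → return 2.

2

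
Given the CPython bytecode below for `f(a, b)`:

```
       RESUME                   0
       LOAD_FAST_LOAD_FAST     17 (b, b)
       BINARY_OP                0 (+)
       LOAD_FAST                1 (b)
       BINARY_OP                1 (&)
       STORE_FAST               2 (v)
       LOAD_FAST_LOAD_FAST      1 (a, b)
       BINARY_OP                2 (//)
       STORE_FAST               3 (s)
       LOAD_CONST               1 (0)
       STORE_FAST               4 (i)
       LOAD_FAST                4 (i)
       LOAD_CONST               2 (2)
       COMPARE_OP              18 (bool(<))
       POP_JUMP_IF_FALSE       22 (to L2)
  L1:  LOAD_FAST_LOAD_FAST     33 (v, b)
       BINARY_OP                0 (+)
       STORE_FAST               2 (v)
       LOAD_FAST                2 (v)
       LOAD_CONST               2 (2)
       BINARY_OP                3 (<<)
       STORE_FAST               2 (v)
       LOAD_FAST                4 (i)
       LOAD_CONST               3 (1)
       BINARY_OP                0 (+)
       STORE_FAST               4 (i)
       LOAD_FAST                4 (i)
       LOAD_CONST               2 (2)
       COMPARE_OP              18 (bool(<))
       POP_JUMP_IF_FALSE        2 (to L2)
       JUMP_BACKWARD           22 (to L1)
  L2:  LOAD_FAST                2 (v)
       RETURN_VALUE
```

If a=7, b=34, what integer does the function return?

LOAD_FAST_LOAD_FAST b,b → push 34,34. Stack: [34, 34]
BINARY_OP + → 34 + 34 = 68. Stack: [68]
LOAD_FAST b → push 34. Stack: [68, 34]
BINARY_OP & → 68 & 34 = 0. Stack: [0]
STORE_FAST v → v=0. Stack: []
LOAD_FAST_LOAD_FAST a,b → push 7,34. Stack: [7, 34]
BINARY_OP // → 7 // 34 = 0. Stack: [0]
STORE_FAST s → s=0. Stack: []
LOAD_CONST → push 0. Stack: [0]
STORE_FAST i → i=0. Stack: []
LOAD_FAST i → push 0. Stack: [0]
LOAD_CONST → push 2. Stack: [0, 2]
COMPARE_OP bool(<) → 0 vs 2 = True. Stack: [True]
POP_JUMP_IF_FALSE → pop True; no jump. Stack: []
LOAD_FAST_LOAD_FAST v,b → push 0,34. Stack: [0, 34]
BINARY_OP + → 0 + 34 = 34. Stack: [34]
STORE_FAST v → v=34. Stack: []
LOAD_FAST v → push 34. Stack: [34]
LOAD_CONST → push 2. Stack: [34, 2]
BINARY_OP << → 34 << 2 = 136. Stack: [136]
STORE_FAST v → v=136. Stack: []
LOAD_FAST i → push 0. Stack: [0]
LOAD_CONST → push 1. Stack: [0, 1]
BINARY_OP + → 0 + 1 = 1. Stack: [1]
STORE_FAST i → i=1. Stack: []
LOAD_FAST i → push 1. Stack: [1]
LOAD_CONST → push 2. Stack: [1, 2]
COMPARE_OP bool(<) → 1 vs 2 = True. Stack: [True]
POP_JUMP_IF_FALSE → pop True; no jump. Stack: []
LOAD_FAST_LOAD_FAST v,b → push 136,34. Stack: [136, 34]
BINARY_OP + → 136 + 34 = 170. Stack: [170]
STORE_FAST v → v=170. Stack: []
LOAD_FAST v → push 170. Stack: [170]
LOAD_CONST → push 2. Stack: [170, 2]
BINARY_OP << → 170 << 2 = 680. Stack: [680]
STORE_FAST v → v=680. Stack: []
LOAD_FAST i → push 1. Stack: [1]
LOAD_CONST → push 1. Stack: [1, 1]
BINARY_OP + → 1 + 1 = 2. Stack: [2]
STORE_FAST i → i=2. Stack: []
LOAD_FAST i → push 2. Stack: [2]
LOAD_CONST → push 2. Stack: [2, 2]
COMPARE_OP bool(<) → 2 vs 2 = False. Stack: [False]
POP_JUMP_IF_FALSE → pop False; jump. Stack: []
LOAD_FAST v → push 680. Stack: [680]
RETURN_VALUE → return 680.

680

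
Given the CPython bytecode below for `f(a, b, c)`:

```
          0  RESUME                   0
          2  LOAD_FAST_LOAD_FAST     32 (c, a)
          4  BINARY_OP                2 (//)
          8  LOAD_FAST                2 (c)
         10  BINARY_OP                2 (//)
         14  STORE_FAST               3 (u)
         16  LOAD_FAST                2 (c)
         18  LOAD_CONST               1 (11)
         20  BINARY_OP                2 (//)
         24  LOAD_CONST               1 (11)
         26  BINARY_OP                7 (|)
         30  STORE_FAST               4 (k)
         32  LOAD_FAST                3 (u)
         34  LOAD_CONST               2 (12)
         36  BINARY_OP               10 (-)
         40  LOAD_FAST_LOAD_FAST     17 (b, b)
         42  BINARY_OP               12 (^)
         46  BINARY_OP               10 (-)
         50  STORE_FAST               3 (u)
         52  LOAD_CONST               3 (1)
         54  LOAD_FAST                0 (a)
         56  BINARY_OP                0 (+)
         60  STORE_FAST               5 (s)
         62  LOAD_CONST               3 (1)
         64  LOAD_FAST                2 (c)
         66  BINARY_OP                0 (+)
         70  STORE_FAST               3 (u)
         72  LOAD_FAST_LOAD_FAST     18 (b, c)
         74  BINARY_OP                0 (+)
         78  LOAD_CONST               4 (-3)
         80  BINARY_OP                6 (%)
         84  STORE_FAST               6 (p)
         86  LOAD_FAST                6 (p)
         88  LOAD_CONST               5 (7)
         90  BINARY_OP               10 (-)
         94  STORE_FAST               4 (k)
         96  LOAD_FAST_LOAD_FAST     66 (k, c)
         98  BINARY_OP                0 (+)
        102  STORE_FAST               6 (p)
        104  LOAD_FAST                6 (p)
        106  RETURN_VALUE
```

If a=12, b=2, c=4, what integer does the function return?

-3

LOAD_FAST_LOAD_FAST c,a → push 4,12. Stack: [4, 12]
BINARY_OP // → 4 // 12 = 0. Stack: [0]
LOAD_FAST c → push 4. Stack: [0, 4]
BINARY_OP // → 0 // 4 = 0. Stack: [0]
STORE_FAST u → u=0. Stack: []
LOAD_FAST c → push 4. Stack: [4]
LOAD_CONST → push 11. Stack: [4, 11]
BINARY_OP // → 4 // 11 = 0. Stack: [0]
LOAD_CONST → push 11. Stack: [0, 11]
BINARY_OP | → 0 | 11 = 11. Stack: [11]
STORE_FAST k → k=11. Stack: []
LOAD_FAST u → push 0. Stack: [0]
LOAD_CONST → push 12. Stack: [0, 12]
BINARY_OP - → 0 - 12 = -12. Stack: [-12]
LOAD_FAST_LOAD_FAST b,b → push 2,2. Stack: [-12, 2, 2]
BINARY_OP ^ → 2 ^ 2 = 0. Stack: [-12, 0]
BINARY_OP - → -12 - 0 = -12. Stack: [-12]
STORE_FAST u → u=-12. Stack: []
LOAD_CONST → push 1. Stack: [1]
LOAD_FAST a → push 12. Stack: [1, 12]
BINARY_OP + → 1 + 12 = 13. Stack: [13]
STORE_FAST s → s=13. Stack: []
LOAD_CONST → push 1. Stack: [1]
LOAD_FAST c → push 4. Stack: [1, 4]
BINARY_OP + → 1 + 4 = 5. Stack: [5]
STORE_FAST u → u=5. Stack: []
LOAD_FAST_LOAD_FAST b,c → push 2,4. Stack: [2, 4]
BINARY_OP + → 2 + 4 = 6. Stack: [6]
LOAD_CONST → push -3. Stack: [6, -3]
BINARY_OP % → 6 % -3 = 0. Stack: [0]
STORE_FAST p → p=0. Stack: []
LOAD_FAST p → push 0. Stack: [0]
LOAD_CONST → push 7. Stack: [0, 7]
BINARY_OP - → 0 - 7 = -7. Stack: [-7]
STORE_FAST k → k=-7. Stack: []
LOAD_FAST_LOAD_FAST k,c → push -7,4. Stack: [-7, 4]
BINARY_OP + → -7 + 4 = -3. Stack: [-3]
STORE_FAST p → p=-3. Stack: []
LOAD_FAST p → push -3. Stack: [-3]
RETURN_VALUE → return -3.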